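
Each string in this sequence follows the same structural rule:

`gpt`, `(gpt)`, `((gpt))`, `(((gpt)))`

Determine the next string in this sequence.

s(k+1) = (·s(k)·), so each term gains ( as a prefix and ) as a suffix.
So the next term is (·(((gpt)))·).

((((gpt))))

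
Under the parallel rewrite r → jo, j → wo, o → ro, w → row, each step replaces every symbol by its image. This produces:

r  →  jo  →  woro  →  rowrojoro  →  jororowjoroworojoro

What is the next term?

φ(jororowjoroworojoro) expands symbol-by-symbol to wo ro jo ro jo ro row wo ro jo ro row ro jo ro wo ro jo ro; joining the 19 pieces gives the next term.

worojorojororowworojororowrojoroworojoro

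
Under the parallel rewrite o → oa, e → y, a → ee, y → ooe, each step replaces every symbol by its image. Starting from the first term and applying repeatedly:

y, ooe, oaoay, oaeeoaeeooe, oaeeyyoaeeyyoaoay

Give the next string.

oaeeyyooeooeoaeeyyooeooeoaeeoaeeooe

Applying the rule to each of the 17 symbols of oaeeyyoaeeyyoaoay gives the pieces oa ee y y ooe ooe oa ee y y ooe ooe oa ee oa ee ooe, which concatenate to the answer.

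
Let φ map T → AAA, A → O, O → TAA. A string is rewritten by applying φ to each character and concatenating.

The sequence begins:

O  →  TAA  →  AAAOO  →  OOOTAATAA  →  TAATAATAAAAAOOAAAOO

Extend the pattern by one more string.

φ(TAATAATAAAAAOOAAAOO) expands symbol-by-symbol to AAA O O AAA O O AAA O O O O O TAA TAA O O O TAA TAA; joining the 19 pieces gives the next term.

AAAOOAAAOOAAAOOOOOTAATAAOOOTAATAA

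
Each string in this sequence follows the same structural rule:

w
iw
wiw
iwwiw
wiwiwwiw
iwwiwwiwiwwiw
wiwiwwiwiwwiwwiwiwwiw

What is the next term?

Each term (from the third on) is the two preceding terms concatenated in order: term 3 = w·iw = wiw.
So term 8 is iwwiwwiwiwwiw·wiwiwwiwiwwiwwiwiwwiw.

iwwiwwiwiwwiwwiwiwwiwiwwiwwiwiwwiw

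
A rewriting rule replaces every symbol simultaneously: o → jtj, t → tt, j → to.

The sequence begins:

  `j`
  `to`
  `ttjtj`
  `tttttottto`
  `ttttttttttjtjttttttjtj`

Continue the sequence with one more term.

tttttttttttttttttttttotttotttttttttttttottto

Applying the rule to each of the 22 symbols of ttttttttttjtjttttttjtj gives the pieces tt tt tt tt tt tt tt tt tt tt to tt to tt tt tt tt tt tt to tt to, which concatenate to the answer.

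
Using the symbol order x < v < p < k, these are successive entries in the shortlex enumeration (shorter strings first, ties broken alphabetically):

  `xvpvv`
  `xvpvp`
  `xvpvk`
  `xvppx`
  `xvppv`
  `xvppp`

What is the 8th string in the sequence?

Continuing the enumeration 2 steps past xvppp: xvppp → xvppk → (answer).

xvpkx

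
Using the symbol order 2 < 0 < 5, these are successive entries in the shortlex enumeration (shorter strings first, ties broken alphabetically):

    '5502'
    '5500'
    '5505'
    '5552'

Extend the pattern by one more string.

5550

The successor of 5552 increments the rightmost position that isn't already 5 and resets every position after it to 2.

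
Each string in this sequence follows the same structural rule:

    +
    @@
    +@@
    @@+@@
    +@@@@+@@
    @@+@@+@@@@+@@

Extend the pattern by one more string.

This is a Fibonacci-style word recurrence s(k) = s(k−2)·s(k−1): e.g. +·@@ = +@@.
So term 7 is +@@@@+@@·@@+@@+@@@@+@@.

+@@@@+@@@@+@@+@@@@+@@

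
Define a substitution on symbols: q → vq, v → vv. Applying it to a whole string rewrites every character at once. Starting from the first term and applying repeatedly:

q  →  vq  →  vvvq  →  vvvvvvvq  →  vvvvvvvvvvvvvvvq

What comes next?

Rewriting the 16 symbols of vvvvvvvvvvvvvvvq one by one yields vv vv vv vv vv vv vv vv vv vv vv vv vv vv vv vq; concatenated:

vvvvvvvvvvvvvvvvvvvvvvvvvvvvvvvq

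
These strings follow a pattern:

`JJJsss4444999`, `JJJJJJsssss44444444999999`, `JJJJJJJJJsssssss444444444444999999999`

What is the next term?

JJJJJJJJJJJJsssssssss4444444444444444999999999999

The n-th term is 3n J's then 2n+1 s's then 4n 4's then 3n 9's (n = 1, 2, …).
At n = 4 the blocks have lengths 12, 9, 16, 12.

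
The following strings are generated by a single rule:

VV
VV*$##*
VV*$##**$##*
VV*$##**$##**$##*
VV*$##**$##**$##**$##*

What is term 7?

Each term is the previous one with *$##* appended.
From VV*$##**$##**$##**$##*, 2 further steps: VV*$##**$##**$##**$##* → VV*$##**$##**$##**$##**$##* → (answer).

VV*$##**$##**$##**$##**$##**$##*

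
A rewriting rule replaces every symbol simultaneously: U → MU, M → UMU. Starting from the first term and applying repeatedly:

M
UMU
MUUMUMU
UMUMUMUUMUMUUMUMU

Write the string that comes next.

MUUMUMUUMUMUUMUMUMUUMUMUUMUMUMUUMUMUUMUMU

Applying the rule to each of the 17 symbols of UMUMUMUUMUMUUMUMU gives the pieces MU UMU MU UMU MU UMU MU MU UMU MU UMU MU MU UMU MU UMU MU, which concatenate to the answer.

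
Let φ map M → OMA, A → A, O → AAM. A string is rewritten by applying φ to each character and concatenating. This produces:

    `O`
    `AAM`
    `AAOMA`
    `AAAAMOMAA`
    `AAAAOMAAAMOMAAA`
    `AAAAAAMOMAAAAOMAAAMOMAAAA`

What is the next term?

Applying the rule to each of the 25 symbols of AAAAAAMOMAAAAOMAAAMOMAAAA gives the pieces A A A A A A OMA AAM OMA A A A A AAM OMA A A A OMA AAM OMA A A A A, which concatenate to the answer.

AAAAAAOMAAAMOMAAAAAAAMOMAAAAOMAAAMOMAAAAA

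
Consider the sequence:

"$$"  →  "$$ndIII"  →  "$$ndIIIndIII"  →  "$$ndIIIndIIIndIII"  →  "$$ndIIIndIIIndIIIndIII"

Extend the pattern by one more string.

$$ndIIIndIIIndIIIndIIIndIII

Every step adds ndIII to the end: s(k+1) = s(k)·ndIII.
So the next term is $$ndIIIndIIIndIIIndIII·ndIII.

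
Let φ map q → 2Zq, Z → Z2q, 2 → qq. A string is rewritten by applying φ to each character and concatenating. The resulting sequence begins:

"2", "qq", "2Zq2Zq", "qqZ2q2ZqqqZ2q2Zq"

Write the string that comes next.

Applying the rule to each of the 16 symbols of qqZ2q2ZqqqZ2q2Zq gives the pieces 2Zq 2Zq Z2q qq 2Zq qq Z2q 2Zq 2Zq 2Zq Z2q qq 2Zq qq Z2q 2Zq, which concatenate to the answer.

2Zq2ZqZ2qqq2ZqqqZ2q2Zq2Zq2ZqZ2qqq2ZqqqZ2q2Zq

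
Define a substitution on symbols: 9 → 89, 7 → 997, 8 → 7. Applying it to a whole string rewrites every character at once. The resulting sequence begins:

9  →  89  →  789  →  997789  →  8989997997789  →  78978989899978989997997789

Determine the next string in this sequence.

Rewriting the 26 symbols of 78978989899978989997997789 one by one yields 997 7 89 997 7 89 7 89 7 89 89 89 997 7 89 7 89 89 89 997 89 89 997 997 7 89; concatenated:

997789997789789789898999778978989899978989997997789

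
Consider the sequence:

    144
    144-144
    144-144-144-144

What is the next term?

Each string is two copies of the previous one joined by '-'.
One more doubling of 144-144-144-144 gives the answer.

144-144-144-144-144-144-144-144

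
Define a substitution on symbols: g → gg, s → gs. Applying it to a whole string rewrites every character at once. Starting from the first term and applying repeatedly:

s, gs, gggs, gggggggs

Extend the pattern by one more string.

gggggggggggggggs

Apply φ to gggggggs symbol by symbol: g→gg, g→gg, g→gg, g→gg, g→gg, g→gg, g→gg, s→gs; joined: gg gg gg gg gg gg gg gs.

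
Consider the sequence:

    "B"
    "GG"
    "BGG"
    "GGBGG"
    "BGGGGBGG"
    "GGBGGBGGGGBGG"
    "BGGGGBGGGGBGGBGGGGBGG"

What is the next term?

GGBGGBGGGGBGGBGGGGBGGGGBGGBGGGGBGG

Each term (from the third on) is the two preceding terms concatenated in order: term 3 = B·GG = BGG.
The next term joins GGBGGBGGGGBGG and BGGGGBGGGGBGGBGGGGBGG.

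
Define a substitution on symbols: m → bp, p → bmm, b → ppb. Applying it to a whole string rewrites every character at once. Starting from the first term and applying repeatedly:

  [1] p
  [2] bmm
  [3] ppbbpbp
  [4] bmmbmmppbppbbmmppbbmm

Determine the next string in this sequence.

ppbbpbpppbbpbpbmmbmmppbbmmbmmppbppbbpbpbmmbmmppbppbbpbp

φ(bmmbmmppbppbbmmppbbmm) expands symbol-by-symbol to ppb bp bp ppb bp bp bmm bmm ppb bmm bmm ppb ppb bp bp bmm bmm ppb ppb bp bp; joining the 21 pieces gives the next term.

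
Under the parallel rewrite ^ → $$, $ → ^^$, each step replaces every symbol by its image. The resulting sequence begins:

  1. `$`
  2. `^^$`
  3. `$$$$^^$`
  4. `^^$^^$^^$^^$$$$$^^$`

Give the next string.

Rewriting the 19 symbols of ^^$^^$^^$^^$$$$$^^$ one by one yields $$ $$ ^^$ $$ $$ ^^$ $$ $$ ^^$ $$ $$ ^^$ ^^$ ^^$ ^^$ ^^$ $$ $$ ^^$; concatenated:

$$$$^^$$$$$^^$$$$$^^$$$$$^^$^^$^^$^^$^^$$$$$^^$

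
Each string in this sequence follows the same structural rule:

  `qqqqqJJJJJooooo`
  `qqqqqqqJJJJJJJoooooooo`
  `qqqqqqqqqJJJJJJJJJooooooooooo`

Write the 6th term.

qqqqqqqqqqqqqqqJJJJJJJJJJJJJJJoooooooooooooooooooo

Each string has the form q^{2n+1} J^{2n+1} o^{3n-1}, where the shown terms are n = 2, 3, 4.
At n = 7 the blocks have lengths 15, 15, 20.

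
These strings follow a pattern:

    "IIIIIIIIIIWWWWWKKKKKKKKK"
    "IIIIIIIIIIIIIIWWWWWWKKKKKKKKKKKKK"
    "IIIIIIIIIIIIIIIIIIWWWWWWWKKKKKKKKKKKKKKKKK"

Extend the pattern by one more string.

The n-th term is 4n+2 I's then n+3 W's then 4n+1 K's, where the shown terms are n = 2, 3, 4.
For the next term, n = 5, so the run lengths are 22, 8, 21.

IIIIIIIIIIIIIIIIIIIIIIWWWWWWWWKKKKKKKKKKKKKKKKKKKKK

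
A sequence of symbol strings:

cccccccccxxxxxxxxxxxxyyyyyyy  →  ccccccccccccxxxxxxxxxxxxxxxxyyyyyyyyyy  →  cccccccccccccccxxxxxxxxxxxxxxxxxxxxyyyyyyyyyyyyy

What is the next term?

Each string has the form c^{3n} x^{4n} y^{3n-2}, where the shown terms are n = 3, 4, 5.
For the next term, n = 6, so the run lengths are 18, 24, 16.

ccccccccccccccccccxxxxxxxxxxxxxxxxxxxxxxxxyyyyyyyyyyyyyyyy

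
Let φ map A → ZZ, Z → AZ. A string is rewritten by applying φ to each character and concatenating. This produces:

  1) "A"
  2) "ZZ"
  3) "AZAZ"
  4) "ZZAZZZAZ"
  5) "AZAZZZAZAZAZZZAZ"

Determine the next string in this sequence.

ZZAZZZAZAZAZZZAZZZAZZZAZAZAZZZAZ

Applying the rule to each of the 16 symbols of AZAZZZAZAZAZZZAZ gives the pieces ZZ AZ ZZ AZ AZ AZ ZZ AZ ZZ AZ ZZ AZ AZ AZ ZZ AZ, which concatenate to the answer.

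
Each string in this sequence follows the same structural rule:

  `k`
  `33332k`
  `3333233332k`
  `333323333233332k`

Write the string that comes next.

33332333323333233332k

Each term is the previous one with 33332 prepended.
So the next term is 33332·333323333233332k.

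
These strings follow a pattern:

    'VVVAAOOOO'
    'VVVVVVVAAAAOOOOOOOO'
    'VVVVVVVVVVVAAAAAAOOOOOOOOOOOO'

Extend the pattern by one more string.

Term n consists of 4n-1 V's, followed by 2n A's, followed by 4n O's (n = 1, 2, …).
For the next term, n = 4, so the run lengths are 15, 8, 16.

VVVVVVVVVVVVVVVAAAAAAAAOOOOOOOOOOOOOOOO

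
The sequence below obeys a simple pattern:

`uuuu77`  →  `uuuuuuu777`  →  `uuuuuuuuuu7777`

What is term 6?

uuuuuuuuuuuuuuuuuuu7777777

Reading off run lengths: u runs 4, 7, 10; 7 runs 2, 3, 4 — each is linear in n (n = 1, 2, …).
For term 6, n = 6, so the run lengths are 19, 7.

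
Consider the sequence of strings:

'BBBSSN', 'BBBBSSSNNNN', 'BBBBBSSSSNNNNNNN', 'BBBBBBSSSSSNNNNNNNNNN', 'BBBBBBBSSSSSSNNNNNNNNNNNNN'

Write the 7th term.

BBBBBBBBBSSSSSSSSNNNNNNNNNNNNNNNNNNN

Reading off run lengths: B runs 3, 4, 5, 6, 7; S runs 2, 3, 4, 5, 6; N runs 1, 4, 7, 10, 13 — each is linear in n (n = 1, 2, …).
For term 7, n = 7, so the run lengths are 9, 8, 19.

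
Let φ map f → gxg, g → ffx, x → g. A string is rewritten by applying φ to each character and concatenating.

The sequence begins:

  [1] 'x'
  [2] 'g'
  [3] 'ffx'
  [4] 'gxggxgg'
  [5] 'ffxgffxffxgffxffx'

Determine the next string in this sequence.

gxggxggffxgxggxgggxggxggffxgxggxgggxggxgg

Replace each of the 17 characters of ffxgffxffxgffxffx in place — gxg gxg g ffx gxg gxg g gxg gxg g ffx gxg gxg g gxg gxg g — and concatenate.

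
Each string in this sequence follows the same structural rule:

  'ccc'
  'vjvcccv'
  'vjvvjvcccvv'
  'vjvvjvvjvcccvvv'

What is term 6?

vjvvjvvjvvjvvjvcccvvvvv

Every step adds vjv to the front and v to the end of the previous string.
From vjvvjvvjvcccvvv, 2 further steps: vjvvjvvjvcccvvv → vjvvjvvjvvjvcccvvvv → (answer).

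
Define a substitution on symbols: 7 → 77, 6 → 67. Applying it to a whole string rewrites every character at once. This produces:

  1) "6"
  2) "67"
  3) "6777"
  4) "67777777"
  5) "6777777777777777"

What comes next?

Rewriting the 16 symbols of 6777777777777777 one by one yields 67 77 77 77 77 77 77 77 77 77 77 77 77 77 77 77; concatenated:

67777777777777777777777777777777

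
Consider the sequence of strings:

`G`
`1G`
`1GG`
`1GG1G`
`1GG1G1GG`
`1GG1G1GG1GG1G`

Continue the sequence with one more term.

1GG1G1GG1GG1G1GG1G1GG

From term 3 onward, concatenate the last term with the second-to-last: 1G·G = 1GG, 1GG·1G = 1GG1G, …
The next term joins 1GG1G1GG1GG1G and 1GG1G1GG.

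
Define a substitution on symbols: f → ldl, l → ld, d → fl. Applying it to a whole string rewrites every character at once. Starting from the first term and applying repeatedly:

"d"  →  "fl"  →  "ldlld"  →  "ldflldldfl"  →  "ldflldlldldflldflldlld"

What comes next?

Rewriting the 22 symbols of ldflldlldldflldflldlld one by one yields ld fl ldl ld ld fl ld ld fl ld fl ldl ld ld fl ldl ld ld fl ld ld fl; concatenated:

ldflldlldldflldldflldflldlldldflldlldldflldldfl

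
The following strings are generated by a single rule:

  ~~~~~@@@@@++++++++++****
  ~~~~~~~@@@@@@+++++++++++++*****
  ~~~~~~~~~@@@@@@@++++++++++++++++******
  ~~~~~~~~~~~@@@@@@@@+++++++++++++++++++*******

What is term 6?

Each string has the form ~^{2n-1} @^{n+2} +^{3n+1} *^{n+1}, where the shown terms are n = 3, 4, 5, 6.
For term 6, n = 8, so the run lengths are 15, 10, 25, 9.

~~~~~~~~~~~~~~~@@@@@@@@@@+++++++++++++++++++++++++*********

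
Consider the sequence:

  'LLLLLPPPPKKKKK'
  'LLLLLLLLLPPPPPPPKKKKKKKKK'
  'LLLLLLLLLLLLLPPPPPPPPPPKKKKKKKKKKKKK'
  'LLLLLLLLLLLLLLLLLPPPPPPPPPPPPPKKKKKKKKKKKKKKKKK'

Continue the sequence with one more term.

LLLLLLLLLLLLLLLLLLLLLPPPPPPPPPPPPPPPPKKKKKKKKKKKKKKKKKKKKK

Each string has the form L^{4n+1} P^{3n+1} K^{4n+1} (n = 1, 2, …).
For the next term, n = 5, so the run lengths are 21, 16, 21.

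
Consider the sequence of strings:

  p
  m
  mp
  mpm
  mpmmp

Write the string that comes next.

mpmmpmpm

Each term (from the third on) is the previous term followed by the one before it: term 3 = m·p = mp.
The next term joins mpmmp and mpm.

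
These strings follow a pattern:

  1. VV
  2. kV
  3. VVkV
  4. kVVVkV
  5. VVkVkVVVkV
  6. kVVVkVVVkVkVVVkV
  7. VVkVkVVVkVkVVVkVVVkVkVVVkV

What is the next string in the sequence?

This is a Fibonacci-style word recurrence s(k) = s(k−2)·s(k−1): e.g. VV·kV = VVkV.
Continuing: kVVVkVVVkVkVVVkV · VVkVkVVVkVkVVVkVVVkVkVVVkV gives term 8.

kVVVkVVVkVkVVVkVVVkVkVVVkVkVVVkVVVkVkVVVkV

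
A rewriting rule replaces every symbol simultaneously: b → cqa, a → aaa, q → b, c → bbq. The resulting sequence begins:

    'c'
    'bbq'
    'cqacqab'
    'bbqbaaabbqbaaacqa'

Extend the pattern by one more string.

cqacqabcqaaaaaaaaaacqacqabcqaaaaaaaaaabbqbaaa

φ(bbqbaaabbqbaaacqa) expands symbol-by-symbol to cqa cqa b cqa aaa aaa aaa cqa cqa b cqa aaa aaa aaa bbq b aaa; joining the 17 pieces gives the next term.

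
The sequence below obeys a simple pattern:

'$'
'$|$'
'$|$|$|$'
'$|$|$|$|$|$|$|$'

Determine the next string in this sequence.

s(k+1) = s(k)·|·s(k) — each term doubles the last with '|' between the halves.
One more doubling of $|$|$|$|$|$|$|$ gives the answer.

$|$|$|$|$|$|$|$|$|$|$|$|$|$|$|$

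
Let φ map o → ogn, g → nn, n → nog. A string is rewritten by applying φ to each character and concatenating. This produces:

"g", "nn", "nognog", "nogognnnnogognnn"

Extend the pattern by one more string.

φ(nogognnnnogognnn) expands symbol-by-symbol to nog ogn nn ogn nn nog nog nog nog ogn nn ogn nn nog nog nog; joining the 16 pieces gives the next term.

nogognnnognnnnognognognogognnnognnnnognognog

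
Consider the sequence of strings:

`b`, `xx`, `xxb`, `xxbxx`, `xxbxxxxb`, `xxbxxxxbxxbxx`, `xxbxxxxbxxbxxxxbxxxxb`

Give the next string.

xxbxxxxbxxbxxxxbxxxxbxxbxxxxbxxbxx

From term 3 onward, concatenate the last term with the second-to-last: xx·b = xxb, xxb·xx = xxbxx, …
So term 8 is xxbxxxxbxxbxxxxbxxxxb·xxbxxxxbxxbxx.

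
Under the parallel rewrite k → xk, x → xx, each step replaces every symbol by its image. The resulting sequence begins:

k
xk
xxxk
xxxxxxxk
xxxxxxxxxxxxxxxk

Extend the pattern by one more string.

φ(xxxxxxxxxxxxxxxk) expands symbol-by-symbol to xx xx xx xx xx xx xx xx xx xx xx xx xx xx xx xk; joining the 16 pieces gives the next term.

xxxxxxxxxxxxxxxxxxxxxxxxxxxxxxxk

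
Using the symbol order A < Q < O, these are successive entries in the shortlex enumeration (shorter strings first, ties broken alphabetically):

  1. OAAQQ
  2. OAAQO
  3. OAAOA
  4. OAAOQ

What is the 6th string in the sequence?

Stepping forward 2 times from OAAOQ: OAAOQ → OAAOO, then the target.

OAQAA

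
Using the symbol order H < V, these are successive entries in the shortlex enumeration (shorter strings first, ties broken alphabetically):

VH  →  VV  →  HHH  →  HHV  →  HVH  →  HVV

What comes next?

The successor of HVV increments the rightmost position that isn't already V and resets every position after it to H.

VHH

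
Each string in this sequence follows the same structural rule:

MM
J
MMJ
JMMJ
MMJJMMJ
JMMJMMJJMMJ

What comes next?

MMJJMMJJMMJMMJJMMJ

Each term (from the third on) is the two preceding terms concatenated in order: term 3 = MM·J = MMJ.
Continuing: MMJJMMJ · JMMJMMJJMMJ gives term 7.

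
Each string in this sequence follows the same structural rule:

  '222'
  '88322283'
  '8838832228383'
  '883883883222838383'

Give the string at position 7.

Every step adds 883 to the front and 83 to the end of the previous string.
From 883883883222838383, 3 further steps: 883883883222838383 → 88388388388322283838383 → 8838838838838832228383838383 → (answer).

883883883883883883222838383838383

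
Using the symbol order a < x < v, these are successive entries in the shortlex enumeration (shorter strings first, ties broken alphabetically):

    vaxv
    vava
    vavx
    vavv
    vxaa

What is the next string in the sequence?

The successor of vxaa increments the rightmost position that isn't already v and resets every position after it to a.

vxax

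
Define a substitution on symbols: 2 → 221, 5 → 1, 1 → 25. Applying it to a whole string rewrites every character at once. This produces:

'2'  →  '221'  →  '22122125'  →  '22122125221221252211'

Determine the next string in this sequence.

Rewriting the 20 symbols of 22122125221221252211 one by one yields 221 221 25 221 221 25 221 1 221 221 25 221 221 25 221 1 221 221 25 25; concatenated:

22122125221221252211221221252212212522112212212525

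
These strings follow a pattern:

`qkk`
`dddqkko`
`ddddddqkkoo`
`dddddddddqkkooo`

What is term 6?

Each term wraps the previous one in ddd on the left and o on the right.
From dddddddddqkkooo, 2 further steps: dddddddddqkkooo → ddddddddddddqkkoooo → (answer).

dddddddddddddddqkkooooo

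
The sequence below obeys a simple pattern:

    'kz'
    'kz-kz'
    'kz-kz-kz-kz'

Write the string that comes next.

kz-kz-kz-kz-kz-kz-kz-kz

Every step duplicates the string with '-' between the halves.
One more doubling of kz-kz-kz-kz gives the answer.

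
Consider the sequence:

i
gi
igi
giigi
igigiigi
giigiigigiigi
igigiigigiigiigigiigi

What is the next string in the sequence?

From term 3 onward, concatenate the second-to-last term with the last: i·gi = igi, gi·igi = giigi, …
Continuing: giigiigigiigi · igigiigigiigiigigiigi gives term 8.

giigiigigiigiigigiigigiigiigigiigi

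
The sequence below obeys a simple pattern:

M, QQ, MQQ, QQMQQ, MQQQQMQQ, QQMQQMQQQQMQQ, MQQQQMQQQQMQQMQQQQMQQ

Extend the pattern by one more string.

This is a Fibonacci-style word recurrence s(k) = s(k−2)·s(k−1): e.g. M·QQ = MQQ.
The next term joins QQMQQMQQQQMQQ and MQQQQMQQQQMQQMQQQQMQQ.

QQMQQMQQQQMQQMQQQQMQQQQMQQMQQQQMQQ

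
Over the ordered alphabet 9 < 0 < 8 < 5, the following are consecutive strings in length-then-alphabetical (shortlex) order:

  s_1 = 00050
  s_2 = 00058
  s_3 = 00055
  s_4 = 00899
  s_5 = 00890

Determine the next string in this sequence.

Treat 00890 as a base-4 numeral over the given alphabet and add one, carrying through any trailing 5's.

00898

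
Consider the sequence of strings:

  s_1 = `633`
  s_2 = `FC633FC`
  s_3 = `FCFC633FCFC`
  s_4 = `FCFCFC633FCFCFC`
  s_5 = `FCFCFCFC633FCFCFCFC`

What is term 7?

FCFCFCFCFCFC633FCFCFCFCFCFC

s(k+1) = FC·s(k)·FC, so each term gains FC as a prefix and FC as a suffix.
From FCFCFCFC633FCFCFCFC, 2 further steps: FCFCFCFC633FCFCFCFC → FCFCFCFCFC633FCFCFCFCFC → (answer).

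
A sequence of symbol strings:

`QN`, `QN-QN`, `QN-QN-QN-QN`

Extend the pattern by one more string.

QN-QN-QN-QN-QN-QN-QN-QN

Every step duplicates the string with '-' between the halves.
One more doubling of QN-QN-QN-QN gives the answer.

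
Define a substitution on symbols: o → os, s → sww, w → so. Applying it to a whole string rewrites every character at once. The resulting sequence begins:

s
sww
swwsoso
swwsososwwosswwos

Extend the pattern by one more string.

Replace each of the 17 characters of swwsososwwosswwos in place — sww so so sww os sww os sww so so os sww sww so so os sww — and concatenate.

swwsososwwosswwosswwsosoosswwswwsosoossww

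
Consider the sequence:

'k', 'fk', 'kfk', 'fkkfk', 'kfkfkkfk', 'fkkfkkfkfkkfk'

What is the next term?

kfkfkkfkfkkfkkfkfkkfk

Each term (from the third on) is the two preceding terms concatenated in order: term 3 = k·fk = kfk.
So term 7 is kfkfkkfk·fkkfkkfkfkkfk.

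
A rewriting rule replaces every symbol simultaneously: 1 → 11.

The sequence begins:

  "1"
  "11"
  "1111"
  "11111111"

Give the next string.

Apply φ to 11111111 symbol by symbol: 1→11, 1→11, 1→11, 1→11, 1→11, 1→11, 1→11, 1→11; joined: 11 11 11 11 11 11 11 11.

1111111111111111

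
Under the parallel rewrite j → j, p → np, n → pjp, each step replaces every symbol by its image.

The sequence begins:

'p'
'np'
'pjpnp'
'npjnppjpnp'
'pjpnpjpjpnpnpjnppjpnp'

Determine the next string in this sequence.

npjnppjpnpjnpjnppjpnppjpnpjpjpnpnpjnppjpnp

φ(pjpnpjpjpnpnpjnppjpnp) expands symbol-by-symbol to np j np pjp np j np j np pjp np pjp np j pjp np np j np pjp np; joining the 21 pieces gives the next term.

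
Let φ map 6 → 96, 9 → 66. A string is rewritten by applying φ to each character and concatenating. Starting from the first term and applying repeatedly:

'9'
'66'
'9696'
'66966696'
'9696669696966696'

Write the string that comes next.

66966696969666966696669696966696

Replace each of the 16 characters of 9696669696966696 in place — 66 96 66 96 96 96 66 96 66 96 66 96 96 96 66 96 — and concatenate.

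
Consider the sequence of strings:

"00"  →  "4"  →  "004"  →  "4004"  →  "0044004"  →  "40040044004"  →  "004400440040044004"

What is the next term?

From term 3 onward, concatenate the second-to-last term with the last: 00·4 = 004, 4·004 = 4004, …
The next term joins 40040044004 and 004400440040044004.

40040044004004400440040044004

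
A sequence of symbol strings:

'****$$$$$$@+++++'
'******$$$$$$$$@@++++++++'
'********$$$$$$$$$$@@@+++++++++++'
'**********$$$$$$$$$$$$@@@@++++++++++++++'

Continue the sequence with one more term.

************$$$$$$$$$$$$$$@@@@@+++++++++++++++++

Each string has the form *^{2n} $^{2n+2} @^{n-1} +^{3n-1}, where the shown terms are n = 2, 3, 4, 5.
Setting n = 6 gives 12, 14, 5, 17 characters in each block.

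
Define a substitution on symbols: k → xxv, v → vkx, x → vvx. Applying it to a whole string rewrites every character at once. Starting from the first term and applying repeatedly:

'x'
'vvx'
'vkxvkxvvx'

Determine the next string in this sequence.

vkxxxvvvxvkxxxvvvxvkxvkxvvx

Rewriting each symbol of vkxvkxvvx: v→vkx, k→xxv, x→vvx, v→vkx, k→xxv, x→vvx, v→vkx, v→vkx, x→vvx, which concatenates to vkx xxv vvx vkx xxv vvx vkx vkx vvx.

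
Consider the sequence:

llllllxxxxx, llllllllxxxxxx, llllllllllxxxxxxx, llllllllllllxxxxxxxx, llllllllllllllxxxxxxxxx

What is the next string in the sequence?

The n-th term is 2n l's then n+2 x's, where the shown terms are n = 3, 4, 5, 6, 7.
For the next term, n = 8, so the run lengths are 16, 10.

llllllllllllllllxxxxxxxxxx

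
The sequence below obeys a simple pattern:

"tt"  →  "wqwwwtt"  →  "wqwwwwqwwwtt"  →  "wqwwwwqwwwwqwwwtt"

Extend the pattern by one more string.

wqwwwwqwwwwqwwwwqwwwtt

Every step adds wqwww at the front: s(k+1) = wqwww·s(k).
One more step from wqwwwwqwwwwqwwwtt gives the answer.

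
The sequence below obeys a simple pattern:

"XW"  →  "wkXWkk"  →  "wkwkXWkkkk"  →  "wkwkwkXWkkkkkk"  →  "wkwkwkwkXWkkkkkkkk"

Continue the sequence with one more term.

Every step adds wk to the front and kk to the end of the previous string.
So the next term is wk·wkwkwkwkXWkkkkkkkk·kk.

wkwkwkwkwkXWkkkkkkkkkk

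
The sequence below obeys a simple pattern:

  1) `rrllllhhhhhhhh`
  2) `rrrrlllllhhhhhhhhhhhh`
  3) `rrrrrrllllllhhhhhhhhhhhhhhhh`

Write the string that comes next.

Reading off run lengths: r runs 2, 4, 6; l runs 4, 5, 6; h runs 8, 12, 16 — each is linear in n, where the shown terms are n = 2, 3, 4.
At n = 5 the blocks have lengths 8, 7, 20.

rrrrrrrrlllllllhhhhhhhhhhhhhhhhhhhh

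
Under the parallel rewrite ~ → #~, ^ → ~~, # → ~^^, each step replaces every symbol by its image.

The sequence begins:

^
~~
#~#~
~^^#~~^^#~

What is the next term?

Rewriting each symbol of ~^^#~~^^#~: ~→#~, ^→~~, ^→~~, #→~^^, ~→#~, ~→#~, ^→~~, ^→~~, #→~^^, ~→#~, which concatenates to #~ ~~ ~~ ~^^ #~ #~ ~~ ~~ ~^^ #~.

#~~~~~~^^#~#~~~~~~^^#~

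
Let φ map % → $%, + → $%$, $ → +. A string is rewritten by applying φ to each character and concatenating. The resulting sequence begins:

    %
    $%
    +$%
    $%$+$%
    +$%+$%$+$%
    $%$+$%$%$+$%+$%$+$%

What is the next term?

Applying the rule to each of the 19 symbols of $%$+$%$%$+$%+$%$+$% gives the pieces + $% + $%$ + $% + $% + $%$ + $% $%$ + $% + $%$ + $%, which concatenate to the answer.

+$%+$%$+$%+$%+$%$+$%$%$+$%+$%$+$%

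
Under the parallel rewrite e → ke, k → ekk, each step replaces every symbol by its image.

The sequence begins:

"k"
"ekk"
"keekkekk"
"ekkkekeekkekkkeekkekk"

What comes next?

φ(ekkkekeekkekkkeekkekk) expands symbol-by-symbol to ke ekk ekk ekk ke ekk ke ke ekk ekk ke ekk ekk ekk ke ke ekk ekk ke ekk ekk; joining the 21 pieces gives the next term.

keekkekkekkkeekkkekeekkekkkeekkekkekkkekeekkekkkeekkekk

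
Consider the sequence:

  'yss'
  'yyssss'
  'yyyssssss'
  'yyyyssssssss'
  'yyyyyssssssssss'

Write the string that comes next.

The n-th term is n y's then 2n s's (n = 1, 2, …).
For the next term, n = 6, so the run lengths are 6, 12.

yyyyyyssssssssssss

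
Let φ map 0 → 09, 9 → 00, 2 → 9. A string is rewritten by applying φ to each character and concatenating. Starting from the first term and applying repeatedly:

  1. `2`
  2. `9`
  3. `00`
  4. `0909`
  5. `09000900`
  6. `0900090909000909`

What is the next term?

Applying the rule to each of the 16 symbols of 0900090909000909 gives the pieces 09 00 09 09 09 00 09 00 09 00 09 09 09 00 09 00, which concatenate to the answer.

09000909090009000900090909000900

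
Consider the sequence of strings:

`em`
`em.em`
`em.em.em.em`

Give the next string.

em.em.em.em.em.em.em.em

Each string is two copies of the previous one joined by '.'.
So the next term is two copies of em.em.em.em with '.' between the halves.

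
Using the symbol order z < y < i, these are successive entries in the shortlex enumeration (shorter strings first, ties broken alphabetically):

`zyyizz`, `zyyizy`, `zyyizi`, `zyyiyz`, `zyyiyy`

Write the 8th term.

zyyiiy

Stepping forward 3 times from zyyiyy: zyyiyy → zyyiyi → zyyiiz, then the target.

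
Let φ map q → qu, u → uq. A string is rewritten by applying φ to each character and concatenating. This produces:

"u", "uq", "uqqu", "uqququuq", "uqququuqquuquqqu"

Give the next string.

Rewriting the 16 symbols of uqququuqquuquqqu one by one yields uq qu qu uq qu uq uq qu qu uq uq qu uq qu qu uq; concatenated:

uqququuqquuquqququuquqquuqququuq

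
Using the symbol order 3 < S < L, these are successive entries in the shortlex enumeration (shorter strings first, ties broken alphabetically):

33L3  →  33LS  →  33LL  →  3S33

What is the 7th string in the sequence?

3SS3

Continuing the enumeration 3 steps past 3S33: 3S33 → 3S3S → 3S3L → (answer).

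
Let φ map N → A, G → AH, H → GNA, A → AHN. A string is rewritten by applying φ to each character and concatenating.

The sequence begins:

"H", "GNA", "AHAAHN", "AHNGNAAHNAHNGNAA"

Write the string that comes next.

AHNGNAAAHAAHNAHNGNAAAHNGNAAAHAAHNAHN

φ(AHNGNAAHNAHNGNAA) expands symbol-by-symbol to AHN GNA A AH A AHN AHN GNA A AHN GNA A AH A AHN AHN; joining the 16 pieces gives the next term.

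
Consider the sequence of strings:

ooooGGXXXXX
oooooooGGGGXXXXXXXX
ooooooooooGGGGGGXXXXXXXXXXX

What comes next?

The n-th term is 3n-2 o's then 2n-2 G's then 3n-1 X's, where the shown terms are n = 2, 3, 4.
At n = 5 the blocks have lengths 13, 8, 14.

oooooooooooooGGGGGGGGXXXXXXXXXXXXXX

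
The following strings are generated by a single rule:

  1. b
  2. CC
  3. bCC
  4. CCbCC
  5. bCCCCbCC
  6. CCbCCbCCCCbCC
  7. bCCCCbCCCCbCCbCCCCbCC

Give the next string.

This is a Fibonacci-style word recurrence s(k) = s(k−2)·s(k−1): e.g. b·CC = bCC.
Continuing: CCbCCbCCCCbCC · bCCCCbCCCCbCCbCCCCbCC gives term 8.

CCbCCbCCCCbCCbCCCCbCCCCbCCbCCCCbCC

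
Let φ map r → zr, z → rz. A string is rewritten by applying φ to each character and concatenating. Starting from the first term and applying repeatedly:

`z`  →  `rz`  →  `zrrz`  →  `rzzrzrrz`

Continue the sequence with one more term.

Rewriting each symbol of rzzrzrrz: r→zr, z→rz, z→rz, r→zr, z→rz, r→zr, r→zr, z→rz, which concatenates to zr rz rz zr rz zr zr rz.

zrrzrzzrrzzrzrrz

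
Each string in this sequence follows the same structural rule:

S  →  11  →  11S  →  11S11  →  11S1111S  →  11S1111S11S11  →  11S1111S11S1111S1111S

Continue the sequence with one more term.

11S1111S11S1111S1111S11S1111S11S11

Each term (from the third on) is the previous term followed by the one before it: term 3 = 11·S = 11S.
Continuing: 11S1111S11S1111S1111S · 11S1111S11S11 gives term 8.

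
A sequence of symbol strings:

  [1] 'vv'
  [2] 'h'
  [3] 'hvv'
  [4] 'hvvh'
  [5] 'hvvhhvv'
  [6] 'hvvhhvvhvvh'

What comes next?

Each term (from the third on) is the previous term followed by the one before it: term 3 = h·vv = hvv.
The next term joins hvvhhvvhvvh and hvvhhvv.

hvvhhvvhvvhhvvhhvv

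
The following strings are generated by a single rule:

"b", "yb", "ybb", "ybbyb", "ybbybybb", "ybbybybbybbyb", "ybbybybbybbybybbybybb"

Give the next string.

Each term (from the third on) is the previous term followed by the one before it: term 3 = yb·b = ybb.
So term 8 is ybbybybbybbybybbybybb·ybbybybbybbyb.

ybbybybbybbybybbybybbybbybybbybbyb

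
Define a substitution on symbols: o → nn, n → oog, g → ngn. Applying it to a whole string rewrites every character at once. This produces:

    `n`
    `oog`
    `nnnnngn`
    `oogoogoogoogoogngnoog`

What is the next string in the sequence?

nnnnngnnnnnngnnnnnngnnnnnngnnnnnngnoogngnoognnnnngn

Replace each of the 21 characters of oogoogoogoogoogngnoog in place — nn nn ngn nn nn ngn nn nn ngn nn nn ngn nn nn ngn oog ngn oog nn nn ngn — and concatenate.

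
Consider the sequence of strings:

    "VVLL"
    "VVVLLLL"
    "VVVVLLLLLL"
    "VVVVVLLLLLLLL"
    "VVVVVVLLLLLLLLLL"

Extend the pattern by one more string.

Reading off run lengths: V runs 2, 3, 4, 5, 6; L runs 2, 4, 6, 8, 10 — each is linear in n (n = 1, 2, …).
For the next term, n = 6, so the run lengths are 7, 12.

VVVVVVVLLLLLLLLLLLL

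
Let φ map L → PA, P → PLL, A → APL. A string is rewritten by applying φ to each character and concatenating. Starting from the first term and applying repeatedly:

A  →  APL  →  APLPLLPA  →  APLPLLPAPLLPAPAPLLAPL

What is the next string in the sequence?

Applying the rule to each of the 21 symbols of APLPLLPAPLLPAPAPLLAPL gives the pieces APL PLL PA PLL PA PA PLL APL PLL PA PA PLL APL PLL APL PLL PA PA APL PLL PA, which concatenate to the answer.

APLPLLPAPLLPAPAPLLAPLPLLPAPAPLLAPLPLLAPLPLLPAPAAPLPLLPA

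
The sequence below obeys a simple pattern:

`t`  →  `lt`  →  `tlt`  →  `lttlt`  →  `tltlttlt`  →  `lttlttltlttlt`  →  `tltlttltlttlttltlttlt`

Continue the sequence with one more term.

Each term (from the third on) is the two preceding terms concatenated in order: term 3 = t·lt = tlt.
The next term joins lttlttltlttlt and tltlttltlttlttltlttlt.

lttlttltlttlttltlttltlttlttltlttlt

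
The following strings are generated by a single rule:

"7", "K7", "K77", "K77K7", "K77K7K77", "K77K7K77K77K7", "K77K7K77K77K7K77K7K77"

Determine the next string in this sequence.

K77K7K77K77K7K77K7K77K77K7K77K77K7

From term 3 onward, concatenate the last term with the second-to-last: K7·7 = K77, K77·K7 = K77K7, …
Continuing: K77K7K77K77K7K77K7K77 · K77K7K77K77K7 gives term 8.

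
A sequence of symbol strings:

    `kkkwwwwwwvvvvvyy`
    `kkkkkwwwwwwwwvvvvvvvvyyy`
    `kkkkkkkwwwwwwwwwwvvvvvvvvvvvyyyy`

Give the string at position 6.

kkkkkkkkkkkkkwwwwwwwwwwwwwwwwvvvvvvvvvvvvvvvvvvvvyyyyyyy

Reading off run lengths: k runs 3, 5, 7; w runs 6, 8, 10; v runs 5, 8, 11; y runs 2, 3, 4 — each is linear in n, where the shown terms are n = 2, 3, 4.
For term 6, n = 7, so the run lengths are 13, 16, 20, 7.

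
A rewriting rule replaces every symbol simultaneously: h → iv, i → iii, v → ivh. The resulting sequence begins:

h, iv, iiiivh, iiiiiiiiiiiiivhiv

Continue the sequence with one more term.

Rewriting the 17 symbols of iiiiiiiiiiiiivhiv one by one yields iii iii iii iii iii iii iii iii iii iii iii iii iii ivh iv iii ivh; concatenated:

iiiiiiiiiiiiiiiiiiiiiiiiiiiiiiiiiiiiiiiivhiviiiivh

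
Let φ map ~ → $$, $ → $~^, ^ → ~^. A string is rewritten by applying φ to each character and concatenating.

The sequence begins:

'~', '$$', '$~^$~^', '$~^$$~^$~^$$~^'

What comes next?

Applying the rule to each of the 14 symbols of $~^$$~^$~^$$~^ gives the pieces $~^ $$ ~^ $~^ $~^ $$ ~^ $~^ $$ ~^ $~^ $~^ $$ ~^, which concatenate to the answer.

$~^$$~^$~^$~^$$~^$~^$$~^$~^$~^$$~^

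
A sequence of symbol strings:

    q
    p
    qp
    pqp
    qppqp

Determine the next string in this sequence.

pqpqppqp

This is a Fibonacci-style word recurrence s(k) = s(k−2)·s(k−1): e.g. q·p = qp.
The next term joins pqp and qppqp.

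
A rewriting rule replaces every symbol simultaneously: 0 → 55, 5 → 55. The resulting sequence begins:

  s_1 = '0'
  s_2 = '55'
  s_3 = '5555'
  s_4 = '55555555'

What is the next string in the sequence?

Rewriting each symbol of 55555555: 5→55, 5→55, 5→55, 5→55, 5→55, 5→55, 5→55, 5→55, which concatenates to 55 55 55 55 55 55 55 55.

5555555555555555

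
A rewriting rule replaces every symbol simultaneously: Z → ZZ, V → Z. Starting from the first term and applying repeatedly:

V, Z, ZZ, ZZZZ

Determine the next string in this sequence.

ZZZZZZZZ

Apply φ to ZZZZ symbol by symbol: Z→ZZ, Z→ZZ, Z→ZZ, Z→ZZ; joined: ZZ ZZ ZZ ZZ.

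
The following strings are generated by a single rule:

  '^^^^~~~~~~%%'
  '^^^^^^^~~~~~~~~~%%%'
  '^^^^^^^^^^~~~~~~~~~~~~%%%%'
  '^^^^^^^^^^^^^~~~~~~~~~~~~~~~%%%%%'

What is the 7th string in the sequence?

Each string has the form ^^{3n-2} ~^{3n} %^{n}, where the shown terms are n = 2, 3, 4, 5.
At n = 8 the blocks have lengths 22, 24, 8.

^^^^^^^^^^^^^^^^^^^^^^~~~~~~~~~~~~~~~~~~~~~~~~%%%%%%%%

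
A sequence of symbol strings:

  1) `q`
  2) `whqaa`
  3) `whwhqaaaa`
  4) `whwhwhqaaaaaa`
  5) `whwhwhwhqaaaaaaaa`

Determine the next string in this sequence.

Every step adds wh to the front and aa to the end of the previous string.
One more step from whwhwhwhqaaaaaaaa gives the answer.

whwhwhwhwhqaaaaaaaaaa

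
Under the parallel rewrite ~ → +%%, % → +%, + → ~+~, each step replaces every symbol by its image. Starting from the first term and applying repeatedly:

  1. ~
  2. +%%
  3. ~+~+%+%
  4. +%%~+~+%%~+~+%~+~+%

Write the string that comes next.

Applying the rule to each of the 19 symbols of +%%~+~+%%~+~+%~+~+% gives the pieces ~+~ +% +% +%% ~+~ +%% ~+~ +% +% +%% ~+~ +%% ~+~ +% +%% ~+~ +%% ~+~ +%, which concatenate to the answer.

~+~+%+%+%%~+~+%%~+~+%+%+%%~+~+%%~+~+%+%%~+~+%%~+~+%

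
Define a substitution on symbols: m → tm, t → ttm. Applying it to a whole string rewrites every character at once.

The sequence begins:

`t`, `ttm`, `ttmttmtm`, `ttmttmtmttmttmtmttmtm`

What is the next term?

ttmttmtmttmttmtmttmtmttmttmtmttmttmtmttmtmttmttmtmttmtm

Applying the rule to each of the 21 symbols of ttmttmtmttmttmtmttmtm gives the pieces ttm ttm tm ttm ttm tm ttm tm ttm ttm tm ttm ttm tm ttm tm ttm ttm tm ttm tm, which concatenate to the answer.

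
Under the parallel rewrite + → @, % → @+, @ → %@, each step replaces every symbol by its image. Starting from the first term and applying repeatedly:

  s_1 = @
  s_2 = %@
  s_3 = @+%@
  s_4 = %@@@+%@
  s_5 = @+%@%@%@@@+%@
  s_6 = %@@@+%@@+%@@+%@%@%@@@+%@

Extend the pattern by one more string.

Replace each of the 24 characters of %@@@+%@@+%@@+%@%@%@@@+%@ in place — @+ %@ %@ %@ @ @+ %@ %@ @ @+ %@ %@ @ @+ %@ @+ %@ @+ %@ %@ %@ @ @+ %@ — and concatenate.

@+%@%@%@@@+%@%@@@+%@%@@@+%@@+%@@+%@%@%@@@+%@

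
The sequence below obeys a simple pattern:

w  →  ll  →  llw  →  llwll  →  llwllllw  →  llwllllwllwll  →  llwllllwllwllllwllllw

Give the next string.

llwllllwllwllllwllllwllwllllwllwll

Each term (from the third on) is the previous term followed by the one before it: term 3 = ll·w = llw.
So term 8 is llwllllwllwllllwllllw·llwllllwllwll.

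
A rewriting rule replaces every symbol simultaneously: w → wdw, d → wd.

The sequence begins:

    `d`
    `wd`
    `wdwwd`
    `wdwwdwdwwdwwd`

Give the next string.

Rewriting the 13 symbols of wdwwdwdwwdwwd one by one yields wdw wd wdw wdw wd wdw wd wdw wdw wd wdw wdw wd; concatenated:

wdwwdwdwwdwwdwdwwdwdwwdwwdwdwwdwwd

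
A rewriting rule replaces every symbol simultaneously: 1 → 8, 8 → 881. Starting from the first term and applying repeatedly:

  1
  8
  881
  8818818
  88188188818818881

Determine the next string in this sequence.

φ(88188188818818881) expands symbol-by-symbol to 881 881 8 881 881 8 881 881 881 8 881 881 8 881 881 881 8; joining the 17 pieces gives the next term.

88188188818818881881881888188188818818818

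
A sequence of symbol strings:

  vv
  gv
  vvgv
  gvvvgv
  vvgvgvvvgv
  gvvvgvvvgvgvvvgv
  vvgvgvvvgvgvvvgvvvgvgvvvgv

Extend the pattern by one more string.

gvvvgvvvgvgvvvgvvvgvgvvvgvgvvvgvvvgvgvvvgv

From term 3 onward, concatenate the second-to-last term with the last: vv·gv = vvgv, gv·vvgv = gvvvgv, …
The next term joins gvvvgvvvgvgvvvgv and vvgvgvvvgvgvvvgvvvgvgvvvgv.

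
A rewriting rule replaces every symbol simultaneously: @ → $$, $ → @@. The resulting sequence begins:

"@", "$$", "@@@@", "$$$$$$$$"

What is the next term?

Rewriting each symbol of $$$$$$$$: $→@@, $→@@, $→@@, $→@@, $→@@, $→@@, $→@@, $→@@, which concatenates to @@ @@ @@ @@ @@ @@ @@ @@.

@@@@@@@@@@@@@@@@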